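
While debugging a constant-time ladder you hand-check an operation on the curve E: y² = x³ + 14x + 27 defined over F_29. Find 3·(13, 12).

(10, 23)

Write G = (13, 12).
Repeated addition: build up to 3G.
2G: tangent at (13, 12): λ = (3·13² + 14)/(2·12) ≡ 28/24. 24⁻¹ ≡ 23 (mod 29), so λ ≡ 28·23 ≡ 6.
  x = λ² - 13 - 13 = 36 - 26 ≡ 10; y = λ·(13 - 10) - 12 ≡ 6. → (10, 6)
3G: (10, 6) + (13, 12). λ = (12 - 6)/(13 - 10) ≡ 6/3 mod 29. 3⁻¹ ≡ 10 (mod 29), so λ ≡ 2.
  x = λ² - 10 - 13 = 4 - 23 ≡ 10; y = λ·(10 - 10) - 6 ≡ 23. → (10, 23)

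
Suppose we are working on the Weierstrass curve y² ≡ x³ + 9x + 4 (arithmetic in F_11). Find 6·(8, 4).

(3, 5)

Write G = (8, 4).
Double-and-add on 6 = (110)₂. Start with G = (8, 4) for the leading 1-bit.
double: tangent at (8, 4): λ = (3·8² + 9)/(2·4) ≡ 3/8. 8⁻¹ ≡ 7 (mod 11), so λ ≡ 3·7 ≡ 10.
  x = λ² - 8 - 8 = 100 - 16 ≡ 7; y = λ·(8 - 7) - 4 ≡ 6. → (7, 6)
add G: (7, 6) + (8, 4). λ = (4 - 6)/(8 - 7) ≡ 9/1 mod 11. 1⁻¹ ≡ 1 (mod 11) since 1·1 = 1 ≡ 1, so λ ≡ 9.
  x = λ² - 7 - 8 = 81 - 15 ≡ 0; y = λ·(7 - 0) - 6 ≡ 2. → (0, 2)
double: tangent at (0, 2): λ = (3·0² + 9)/(2·2) ≡ 9/4. 4⁻¹ ≡ 3 (mod 11) since 4·3 = 12 ≡ 1, so λ ≡ 9·3 ≡ 5.
  x = λ² - 0 - 0 = 25 - 0 ≡ 3; y = λ·(0 - 3) - 2 ≡ 5. → (3, 5)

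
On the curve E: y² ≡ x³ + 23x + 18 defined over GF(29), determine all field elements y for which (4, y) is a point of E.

0

x³ + 23x + 18 = 174 ≡ 0 (mod 29).
Only y = 0 satisfies y² ≡ 0.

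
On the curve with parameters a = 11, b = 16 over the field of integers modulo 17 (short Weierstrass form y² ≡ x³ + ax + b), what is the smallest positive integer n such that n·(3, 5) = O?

3

2P: tangent at (3, 5): λ = (3·3² + 11)/(2·5) ≡ 4/10. 10⁻¹ ≡ 12 (mod 17), so λ ≡ 4·12 ≡ 14.
  x = λ² - 3 - 3 = 196 - 6 ≡ 3; y = λ·(3 - 3) - 5 ≡ 12. → (3, 12)
3P: (3, 12) + (3, 5): same x and y₁ ≡ -y₂, so the sum is O.
3P = O, so the order is 3.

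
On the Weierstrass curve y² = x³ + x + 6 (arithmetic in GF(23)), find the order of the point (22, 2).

7

2P: tangent at (22, 2): λ = (3·22² + 1)/(2·2) ≡ 4/4. 4⁻¹ ≡ 6 (mod 23), so λ ≡ 4·6 ≡ 1.
  x = λ² - 22 - 22 = 1 - 44 ≡ 3; y = λ·(22 - 3) - 2 ≡ 17. → (3, 17)
3P: (3, 17) + (22, 2). λ = (2 - 17)/(22 - 3) ≡ 8/19 mod 23. 19⁻¹ ≡ 17 (mod 23) since 19·17 = 323 ≡ 1, so λ ≡ 21.
  x = λ² - 3 - 22 = 441 - 25 ≡ 2; y = λ·(3 - 2) - 17 ≡ 4. → (2, 4)
4P: (2, 4) + (22, 2). λ = (2 - 4)/(22 - 2) ≡ 21/20 mod 23. 20⁻¹ ≡ 15 (mod 23), so λ ≡ 16.
  x = λ² - 2 - 22 = 256 - 24 ≡ 2; y = λ·(2 - 2) - 4 ≡ 19. → (2, 19)
5P: (2, 19) + (22, 2). λ = (2 - 19)/(22 - 2) ≡ 6/20 mod 23. 20⁻¹ ≡ 15 (mod 23), so λ ≡ 21.
  x = λ² - 2 - 22 = 441 - 24 ≡ 3; y = λ·(2 - 3) - 19 ≡ 6. → (3, 6)
6P: (3, 6) + (22, 2). λ = (2 - 6)/(22 - 3) ≡ 19/19 mod 23. 19⁻¹ ≡ 17 (mod 23), so λ ≡ 1.
  x = λ² - 3 - 22 = 1 - 25 ≡ 22; y = λ·(3 - 22) - 6 ≡ 21. → (22, 21)
7P: (22, 21) + (22, 2): same x and y₁ ≡ -y₂, so the sum is 𝒪.
7P = 𝒪, so the order is 7.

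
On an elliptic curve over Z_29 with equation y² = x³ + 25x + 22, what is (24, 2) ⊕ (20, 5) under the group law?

(20, 24)

(24, 2) + (20, 5). λ = (5 - 2)/(20 - 24) ≡ 3/25 mod 29. 25⁻¹ ≡ 7 (mod 29) since 25·7 = 175 ≡ 1, so λ ≡ 21.
  x = λ² - 24 - 20 = 441 - 44 ≡ 20; y = λ·(24 - 20) - 2 ≡ 24. → (20, 24)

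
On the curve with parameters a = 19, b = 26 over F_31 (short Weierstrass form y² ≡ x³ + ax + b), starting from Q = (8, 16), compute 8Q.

Double-and-add on 8 = (1000)₂. Start with Q = (8, 16) for the leading 1-bit.
double: tangent at (8, 16): λ = (3·8² + 19)/(2·16) ≡ 25/1. 1⁻¹ ≡ 1 (mod 31), so λ ≡ 25·1 ≡ 25.
  x = λ² - 8 - 8 = 625 - 16 ≡ 20; y = λ·(8 - 20) - 16 ≡ 25. → (20, 25)
double: tangent at (20, 25): λ = (3·20² + 19)/(2·25) ≡ 10/19. 19⁻¹ ≡ 18 (mod 31), so λ ≡ 10·18 ≡ 25.
  x = λ² - 20 - 20 = 625 - 40 ≡ 27; y = λ·(20 - 27) - 25 ≡ 17. → (27, 17)
double: tangent at (27, 17): λ = (3·27² + 19)/(2·17) ≡ 5/3. 3⁻¹ ≡ 21 (mod 31), so λ ≡ 5·21 ≡ 12.
  x = λ² - 27 - 27 = 144 - 54 ≡ 28; y = λ·(27 - 28) - 17 ≡ 2. → (28, 2)

(28, 2)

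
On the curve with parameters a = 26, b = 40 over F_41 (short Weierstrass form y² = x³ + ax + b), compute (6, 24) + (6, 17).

O

The two points share x = 6 and their y-coordinates satisfy 24 + 17 ≡ 0 (mod 41), so they are inverses. Their sum is the point at infinity.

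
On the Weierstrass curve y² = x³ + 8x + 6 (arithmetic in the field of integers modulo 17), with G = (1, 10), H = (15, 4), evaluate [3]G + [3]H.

First 3G:
Repeated addition: build up to 3G.
2G: tangent at (1, 10): λ = (3·1² + 8)/(2·10) ≡ 11/3. 3⁻¹ ≡ 6 (mod 17), so λ ≡ 11·6 ≡ 15.
  x = λ² - 1 - 1 = 225 - 2 ≡ 2; y = λ·(1 - 2) - 10 ≡ 9. → (2, 9)
3G: (2, 9) + (1, 10). λ = (10 - 9)/(1 - 2) ≡ 1/16 mod 17. 16⁻¹ ≡ 16 (mod 17), so λ ≡ 16.
  x = λ² - 2 - 1 = 256 - 3 ≡ 15; y = λ·(2 - 15) - 9 ≡ 4. → (15, 4)
3G = (15, 4).
Next 3H:
Repeated addition: build up to 3H.
2H: tangent at (15, 4): λ = (3·15² + 8)/(2·4) ≡ 3/8. 8⁻¹ ≡ 15 (mod 17), so λ ≡ 3·15 ≡ 11.
  x = λ² - 15 - 15 = 121 - 30 ≡ 6; y = λ·(15 - 6) - 4 ≡ 10. → (6, 10)
3H: (6, 10) + (15, 4). λ = (4 - 10)/(15 - 6) ≡ 11/9 mod 17. 9⁻¹ ≡ 2 (mod 17), so λ ≡ 5.
  x = λ² - 6 - 15 = 25 - 21 ≡ 4; y = λ·(6 - 4) - 10 ≡ 0. → (4, 0)
3H = (4, 0).
Finally 3G + 3H:
(15, 4) + (4, 0). λ = (0 - 4)/(4 - 15) ≡ 13/6 mod 17. 6⁻¹ ≡ 3 (mod 17) since 6·3 = 18 ≡ 1, so λ ≡ 5.
  x = λ² - 15 - 4 = 25 - 19 ≡ 6; y = λ·(15 - 6) - 4 ≡ 7. → (6, 7)

(6, 7)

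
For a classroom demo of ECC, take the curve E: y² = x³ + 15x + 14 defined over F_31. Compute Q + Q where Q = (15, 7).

(26, 0)

tangent at (15, 7): λ = (3·15² + 15)/(2·7) ≡ 8/14. 14⁻¹ ≡ 20 (mod 31), so λ ≡ 8·20 ≡ 5.
  x = λ² - 15 - 15 = 25 - 30 ≡ 26; y = λ·(15 - 26) - 7 ≡ 0. → (26, 0)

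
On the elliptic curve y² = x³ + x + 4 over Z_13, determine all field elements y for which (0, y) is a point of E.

x³ + 1x + 4 = 4 ≡ 4 (mod 13).
Square roots of 4 mod 13: 2 and 11 (since 2² = 4 ≡ 4).

2, 11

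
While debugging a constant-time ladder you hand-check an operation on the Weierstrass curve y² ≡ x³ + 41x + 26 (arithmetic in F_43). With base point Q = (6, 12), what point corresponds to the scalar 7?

Repeated addition: build up to 7Q.
2Q: tangent at (6, 12): λ = (3·6² + 41)/(2·12) ≡ 20/24. 24⁻¹ ≡ 9 (mod 43), so λ ≡ 20·9 ≡ 8.
  x = λ² - 6 - 6 = 64 - 12 ≡ 9; y = λ·(6 - 9) - 12 ≡ 7. → (9, 7)
3Q: (9, 7) + (6, 12). λ = (12 - 7)/(6 - 9) ≡ 5/40 mod 43. 40⁻¹ ≡ 14 (mod 43), so λ ≡ 27.
  x = λ² - 9 - 6 = 729 - 15 ≡ 26; y = λ·(9 - 26) - 7 ≡ 7. → (26, 7)
4Q: (26, 7) + (6, 12). λ = (12 - 7)/(6 - 26) ≡ 5/23 mod 43. 23⁻¹ ≡ 15 (mod 43) since 23·15 = 345 ≡ 1, so λ ≡ 32.
  x = λ² - 26 - 6 = 1024 - 32 ≡ 3; y = λ·(26 - 3) - 7 ≡ 41. → (3, 41)
5Q: (3, 41) + (6, 12). λ = (12 - 41)/(6 - 3) ≡ 14/3 mod 43. 3⁻¹ ≡ 29 (mod 43), so λ ≡ 19.
  x = λ² - 3 - 6 = 361 - 9 ≡ 8; y = λ·(3 - 8) - 41 ≡ 36. → (8, 36)
6Q: (8, 36) + (6, 12). λ = (12 - 36)/(6 - 8) ≡ 19/41 mod 43. 41⁻¹ ≡ 21 (mod 43) since 41·21 = 861 ≡ 1, so λ ≡ 12.
  x = λ² - 8 - 6 = 144 - 14 ≡ 1; y = λ·(8 - 1) - 36 ≡ 5. → (1, 5)
7Q: (1, 5) + (6, 12). λ = (12 - 5)/(6 - 1) ≡ 7/5 mod 43. 5⁻¹ ≡ 26 (mod 43), so λ ≡ 10.
  x = λ² - 1 - 6 = 100 - 7 ≡ 7; y = λ·(1 - 7) - 5 ≡ 21. → (7, 21)

(7, 21)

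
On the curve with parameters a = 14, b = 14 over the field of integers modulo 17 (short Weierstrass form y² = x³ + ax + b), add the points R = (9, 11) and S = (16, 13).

(7, 9)

(9, 11) + (16, 13). λ = (13 - 11)/(16 - 9) ≡ 2/7 mod 17. 7⁻¹ ≡ 5 (mod 17), so λ ≡ 10.
  x = λ² - 9 - 16 = 100 - 25 ≡ 7; y = λ·(9 - 7) - 11 ≡ 9. → (7, 9)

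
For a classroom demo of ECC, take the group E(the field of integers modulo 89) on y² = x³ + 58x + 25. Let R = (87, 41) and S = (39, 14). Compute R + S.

(77, 87)

(87, 41) + (39, 14). λ = (14 - 41)/(39 - 87) ≡ 62/41 mod 89. 41⁻¹ ≡ 76 (mod 89), so λ ≡ 84.
  x = λ² - 87 - 39 = 7056 - 126 ≡ 77; y = λ·(87 - 77) - 41 ≡ 87. → (77, 87)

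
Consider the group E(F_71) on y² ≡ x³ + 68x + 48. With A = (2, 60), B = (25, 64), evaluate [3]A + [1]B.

(58, 34)

First 3A:
Repeated addition: build up to 3A.
2A: tangent at (2, 60): λ = (3·2² + 68)/(2·60) ≡ 9/49. 49⁻¹ ≡ 29 (mod 71) since 49·29 = 1421 ≡ 1, so λ ≡ 9·29 ≡ 48.
  x = λ² - 2 - 2 = 2304 - 4 ≡ 28; y = λ·(2 - 28) - 60 ≡ 41. → (28, 41)
3A: (28, 41) + (2, 60). λ = (60 - 41)/(2 - 28) ≡ 19/45 mod 71. 45⁻¹ ≡ 30 (mod 71) since 45·30 = 1350 ≡ 1, so λ ≡ 2.
  x = λ² - 28 - 2 = 4 - 30 ≡ 45; y = λ·(28 - 45) - 41 ≡ 67. → (45, 67)
3A = (45, 67).
Finally 3A + B:
(45, 67) + (25, 64). λ = (64 - 67)/(25 - 45) ≡ 68/51 mod 71. 51⁻¹ ≡ 39 (mod 71), so λ ≡ 25.
  x = λ² - 45 - 25 = 625 - 70 ≡ 58; y = λ·(45 - 58) - 67 ≡ 34. → (58, 34)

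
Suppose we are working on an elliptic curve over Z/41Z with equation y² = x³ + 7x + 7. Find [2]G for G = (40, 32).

tangent at (40, 32): λ = (3·40² + 7)/(2·32) ≡ 10/23. 23⁻¹ ≡ 25 (mod 41) since 23·25 = 575 ≡ 1, so λ ≡ 10·25 ≡ 4.
  x = λ² - 40 - 40 = 16 - 80 ≡ 18; y = λ·(40 - 18) - 32 ≡ 15. → (18, 15)

(18, 15)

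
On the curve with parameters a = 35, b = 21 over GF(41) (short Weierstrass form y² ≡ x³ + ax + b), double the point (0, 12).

(18, 13)

tangent at (0, 12): λ = (3·0² + 35)/(2·12) ≡ 35/24. 24⁻¹ ≡ 12 (mod 41), so λ ≡ 35·12 ≡ 10.
  x = λ² - 0 - 0 = 100 - 0 ≡ 18; y = λ·(0 - 18) - 12 ≡ 13. → (18, 13)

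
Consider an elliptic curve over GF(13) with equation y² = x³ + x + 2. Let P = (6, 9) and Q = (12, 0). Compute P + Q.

(7, 12)

(6, 9) + (12, 0). λ = (0 - 9)/(12 - 6) ≡ 4/6 mod 13. 6⁻¹ ≡ 11 (mod 13) since 6·11 = 66 ≡ 1, so λ ≡ 5.
  x = λ² - 6 - 12 = 25 - 18 ≡ 7; y = λ·(6 - 7) - 9 ≡ 12. → (7, 12)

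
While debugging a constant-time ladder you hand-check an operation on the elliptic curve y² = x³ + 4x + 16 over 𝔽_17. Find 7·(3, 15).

(3, 2)

Write P = (3, 15).
Repeated addition: build up to 7P.
2P: tangent at (3, 15): λ = (3·3² + 4)/(2·15) ≡ 14/13. 13⁻¹ ≡ 4 (mod 17) since 13·4 = 52 ≡ 1, so λ ≡ 14·4 ≡ 5.
  x = λ² - 3 - 3 = 25 - 6 ≡ 2; y = λ·(3 - 2) - 15 ≡ 7. → (2, 7)
3P: (2, 7) + (3, 15). λ = (15 - 7)/(3 - 2) ≡ 8/1 mod 17. 1⁻¹ ≡ 1 (mod 17), so λ ≡ 8.
  x = λ² - 2 - 3 = 64 - 5 ≡ 8; y = λ·(2 - 8) - 7 ≡ 13. → (8, 13)
4P: (8, 13) + (3, 15). λ = (15 - 13)/(3 - 8) ≡ 2/12 mod 17. 12⁻¹ ≡ 10 (mod 17), so λ ≡ 3.
  x = λ² - 8 - 3 = 9 - 11 ≡ 15; y = λ·(8 - 15) - 13 ≡ 0. → (15, 0)
5P: (15, 0) + (3, 15). λ = (15 - 0)/(3 - 15) ≡ 15/5 mod 17. 5⁻¹ ≡ 7 (mod 17), so λ ≡ 3.
  x = λ² - 15 - 3 = 9 - 18 ≡ 8; y = λ·(15 - 8) - 0 ≡ 4. → (8, 4)
6P: (8, 4) + (3, 15). λ = (15 - 4)/(3 - 8) ≡ 11/12 mod 17. 12⁻¹ ≡ 10 (mod 17), so λ ≡ 8.
  x = λ² - 8 - 3 = 64 - 11 ≡ 2; y = λ·(8 - 2) - 4 ≡ 10. → (2, 10)
7P: (2, 10) + (3, 15). λ = (15 - 10)/(3 - 2) ≡ 5/1 mod 17. 1⁻¹ ≡ 1 (mod 17), so λ ≡ 5.
  x = λ² - 2 - 3 = 25 - 5 ≡ 3; y = λ·(2 - 3) - 10 ≡ 2. → (3, 2)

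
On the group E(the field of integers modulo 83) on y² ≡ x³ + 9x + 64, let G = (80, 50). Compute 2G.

(55, 42)

tangent at (80, 50): λ = (3·80² + 9)/(2·50) ≡ 36/17. 17⁻¹ ≡ 44 (mod 83), so λ ≡ 36·44 ≡ 7.
  x = λ² - 80 - 80 = 49 - 160 ≡ 55; y = λ·(80 - 55) - 50 ≡ 42. → (55, 42)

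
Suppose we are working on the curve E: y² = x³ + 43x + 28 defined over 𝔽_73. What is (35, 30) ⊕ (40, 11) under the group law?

(65, 11)

(35, 30) + (40, 11). λ = (11 - 30)/(40 - 35) ≡ 54/5 mod 73. 5⁻¹ ≡ 44 (mod 73) since 5·44 = 220 ≡ 1, so λ ≡ 40.
  x = λ² - 35 - 40 = 1600 - 75 ≡ 65; y = λ·(35 - 65) - 30 ≡ 11. → (65, 11)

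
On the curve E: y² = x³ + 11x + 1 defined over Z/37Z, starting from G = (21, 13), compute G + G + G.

(18, 0)

Repeated addition: build up to 3G.
2G: tangent at (21, 13): λ = (3·21² + 11)/(2·13) ≡ 2/26. 26⁻¹ ≡ 10 (mod 37), so λ ≡ 2·10 ≡ 20.
  x = λ² - 21 - 21 = 400 - 42 ≡ 25; y = λ·(21 - 25) - 13 ≡ 18. → (25, 18)
3G: (25, 18) + (21, 13). λ = (13 - 18)/(21 - 25) ≡ 32/33 mod 37. 33⁻¹ ≡ 9 (mod 37), so λ ≡ 29.
  x = λ² - 25 - 21 = 841 - 46 ≡ 18; y = λ·(25 - 18) - 18 ≡ 0. → (18, 0)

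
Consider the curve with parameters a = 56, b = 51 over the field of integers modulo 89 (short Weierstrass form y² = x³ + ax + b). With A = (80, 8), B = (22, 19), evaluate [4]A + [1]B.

First 4A:
Repeated addition: build up to 4A.
2A: tangent at (80, 8): λ = (3·80² + 56)/(2·8) ≡ 32/16. 16⁻¹ ≡ 39 (mod 89), so λ ≡ 32·39 ≡ 2.
  x = λ² - 80 - 80 = 4 - 160 ≡ 22; y = λ·(80 - 22) - 8 ≡ 19. → (22, 19)
3A: (22, 19) + (80, 8). λ = (8 - 19)/(80 - 22) ≡ 78/58 mod 89. 58⁻¹ ≡ 66 (mod 89) since 58·66 = 3828 ≡ 1, so λ ≡ 75.
  x = λ² - 22 - 80 = 5625 - 102 ≡ 5; y = λ·(22 - 5) - 19 ≡ 10. → (5, 10)
4A: (5, 10) + (80, 8). λ = (8 - 10)/(80 - 5) ≡ 87/75 mod 89. 75⁻¹ ≡ 19 (mod 89), so λ ≡ 51.
  x = λ² - 5 - 80 = 2601 - 85 ≡ 24; y = λ·(5 - 24) - 10 ≡ 0. → (24, 0)
4A = (24, 0).
Finally 4A + B:
(24, 0) + (22, 19). λ = (19 - 0)/(22 - 24) ≡ 19/87 mod 89. 87⁻¹ ≡ 44 (mod 89) since 87·44 = 3828 ≡ 1, so λ ≡ 35.
  x = λ² - 24 - 22 = 1225 - 46 ≡ 22; y = λ·(24 - 22) - 0 ≡ 70. → (22, 70)

(22, 70)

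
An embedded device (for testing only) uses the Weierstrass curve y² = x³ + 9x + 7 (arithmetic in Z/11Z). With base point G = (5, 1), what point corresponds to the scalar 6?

Double-and-add on 6 = (110)₂. Start with G = (5, 1) for the leading 1-bit.
double: tangent at (5, 1): λ = (3·5² + 9)/(2·1) ≡ 7/2. 2⁻¹ ≡ 6 (mod 11) since 2·6 = 12 ≡ 1, so λ ≡ 7·6 ≡ 9.
  x = λ² - 5 - 5 = 81 - 10 ≡ 5; y = λ·(5 - 5) - 1 ≡ 10. → (5, 10)
add G: (5, 10) + (5, 1): same x and y₁ ≡ -y₂, so the sum is O.
double: O + O = O (identity).

O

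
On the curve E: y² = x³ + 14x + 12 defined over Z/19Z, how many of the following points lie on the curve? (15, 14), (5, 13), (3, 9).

(15, 14): 14² ≡ 6, rhs ≡ 6 → on.
(5, 13): 13² ≡ 17, rhs ≡ 17 → on.
(3, 9): 9² ≡ 5, rhs ≡ 5 → on.

3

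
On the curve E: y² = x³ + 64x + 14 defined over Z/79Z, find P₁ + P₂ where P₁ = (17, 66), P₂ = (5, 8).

(65, 18)

(17, 66) + (5, 8). λ = (8 - 66)/(5 - 17) ≡ 21/67 mod 79. 67⁻¹ ≡ 46 (mod 79), so λ ≡ 18.
  x = λ² - 17 - 5 = 324 - 22 ≡ 65; y = λ·(17 - 65) - 66 ≡ 18. → (65, 18)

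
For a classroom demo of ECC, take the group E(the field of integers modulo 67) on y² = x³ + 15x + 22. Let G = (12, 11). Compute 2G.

(44, 21)

tangent at (12, 11): λ = (3·12² + 15)/(2·11) ≡ 45/22. 22⁻¹ ≡ 64 (mod 67), so λ ≡ 45·64 ≡ 66.
  x = λ² - 12 - 12 = 4356 - 24 ≡ 44; y = λ·(12 - 44) - 11 ≡ 21. → (44, 21)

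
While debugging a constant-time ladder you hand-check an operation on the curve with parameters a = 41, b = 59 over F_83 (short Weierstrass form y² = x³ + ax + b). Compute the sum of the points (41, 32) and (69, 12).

(4, 72)

(41, 32) + (69, 12). λ = (12 - 32)/(69 - 41) ≡ 63/28 mod 83. 28⁻¹ ≡ 3 (mod 83) since 28·3 = 84 ≡ 1, so λ ≡ 23.
  x = λ² - 41 - 69 = 529 - 110 ≡ 4; y = λ·(41 - 4) - 32 ≡ 72. → (4, 72)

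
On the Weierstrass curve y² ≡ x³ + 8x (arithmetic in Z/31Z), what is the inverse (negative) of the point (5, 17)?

(5, 14)

-(5, 17) = (5, -17 mod 31) = (5, 14).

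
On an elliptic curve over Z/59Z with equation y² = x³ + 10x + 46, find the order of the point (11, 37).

7

2P: tangent at (11, 37): λ = (3·11² + 10)/(2·37) ≡ 19/15. 15⁻¹ ≡ 4 (mod 59), so λ ≡ 19·4 ≡ 17.
  x = λ² - 11 - 11 = 289 - 22 ≡ 31; y = λ·(11 - 31) - 37 ≡ 36. → (31, 36)
3P: (31, 36) + (11, 37). λ = (37 - 36)/(11 - 31) ≡ 1/39 mod 59. 39⁻¹ ≡ 56 (mod 59), so λ ≡ 56.
  x = λ² - 31 - 11 = 3136 - 42 ≡ 26; y = λ·(31 - 26) - 36 ≡ 8. → (26, 8)
4P: (26, 8) + (11, 37). λ = (37 - 8)/(11 - 26) ≡ 29/44 mod 59. 44⁻¹ ≡ 55 (mod 59), so λ ≡ 2.
  x = λ² - 26 - 11 = 4 - 37 ≡ 26; y = λ·(26 - 26) - 8 ≡ 51. → (26, 51)
5P: (26, 51) + (11, 37). λ = (37 - 51)/(11 - 26) ≡ 45/44 mod 59. 44⁻¹ ≡ 55 (mod 59) since 44·55 = 2420 ≡ 1, so λ ≡ 56.
  x = λ² - 26 - 11 = 3136 - 37 ≡ 31; y = λ·(26 - 31) - 51 ≡ 23. → (31, 23)
6P: (31, 23) + (11, 37). λ = (37 - 23)/(11 - 31) ≡ 14/39 mod 59. 39⁻¹ ≡ 56 (mod 59), so λ ≡ 17.
  x = λ² - 31 - 11 = 289 - 42 ≡ 11; y = λ·(31 - 11) - 23 ≡ 22. → (11, 22)
7P: (11, 22) + (11, 37): same x and y₁ ≡ -y₂, so the sum is 𝒪.
7P = 𝒪, so the order is 7.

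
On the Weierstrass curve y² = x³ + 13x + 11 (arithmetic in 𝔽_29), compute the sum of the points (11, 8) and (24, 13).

(11, 8) + (24, 13). λ = (13 - 8)/(24 - 11) ≡ 5/13 mod 29. 13⁻¹ ≡ 9 (mod 29) since 13·9 = 117 ≡ 1, so λ ≡ 16.
  x = λ² - 11 - 24 = 256 - 35 ≡ 18; y = λ·(11 - 18) - 8 ≡ 25. → (18, 25)

(18, 25)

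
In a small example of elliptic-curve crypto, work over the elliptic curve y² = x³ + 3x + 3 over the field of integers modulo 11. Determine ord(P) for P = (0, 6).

2P: tangent at (0, 6): λ = (3·0² + 3)/(2·6) ≡ 3/1. 1⁻¹ ≡ 1 (mod 11) since 1·1 = 1 ≡ 1, so λ ≡ 3·1 ≡ 3.
  x = λ² - 0 - 0 = 9 - 0 ≡ 9; y = λ·(0 - 9) - 6 ≡ 0. → (9, 0)
3P: (9, 0) + (0, 6). λ = (6 - 0)/(0 - 9) ≡ 6/2 mod 11. 2⁻¹ ≡ 6 (mod 11) since 2·6 = 12 ≡ 1, so λ ≡ 3.
  x = λ² - 9 - 0 = 9 - 9 ≡ 0; y = λ·(9 - 0) - 0 ≡ 5. → (0, 5)
4P: (0, 5) + (0, 6): same x and y₁ ≡ -y₂, so the sum is ∞.
4P = ∞, so the order is 4.

4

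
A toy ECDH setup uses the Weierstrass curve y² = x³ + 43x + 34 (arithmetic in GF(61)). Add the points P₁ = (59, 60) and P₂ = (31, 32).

(59, 60) + (31, 32). λ = (32 - 60)/(31 - 59) ≡ 33/33 mod 61. 33⁻¹ ≡ 37 (mod 61), so λ ≡ 1.
  x = λ² - 59 - 31 = 1 - 90 ≡ 33; y = λ·(59 - 33) - 60 ≡ 27. → (33, 27)

(33, 27)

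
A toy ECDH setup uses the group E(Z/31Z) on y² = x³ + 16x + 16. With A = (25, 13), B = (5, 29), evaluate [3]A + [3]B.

First 3A:
Repeated addition: build up to 3A.
2A: tangent at (25, 13): λ = (3·25² + 16)/(2·13) ≡ 0/26. 26⁻¹ ≡ 6 (mod 31) since 26·6 = 156 ≡ 1, so λ ≡ 0·6 ≡ 0.
  x = λ² - 25 - 25 = 0 - 50 ≡ 12; y = λ·(25 - 12) - 13 ≡ 18. → (12, 18)
3A: (12, 18) + (25, 13). λ = (13 - 18)/(25 - 12) ≡ 26/13 mod 31. 13⁻¹ ≡ 12 (mod 31), so λ ≡ 2.
  x = λ² - 12 - 25 = 4 - 37 ≡ 29; y = λ·(12 - 29) - 18 ≡ 10. → (29, 10)
3A = (29, 10).
Next 3B:
Repeated addition: build up to 3B.
2B: tangent at (5, 29): λ = (3·5² + 16)/(2·29) ≡ 29/27. 27⁻¹ ≡ 23 (mod 31), so λ ≡ 29·23 ≡ 16.
  x = λ² - 5 - 5 = 256 - 10 ≡ 29; y = λ·(5 - 29) - 29 ≡ 21. → (29, 21)
3B: (29, 21) + (5, 29). λ = (29 - 21)/(5 - 29) ≡ 8/7 mod 31. 7⁻¹ ≡ 9 (mod 31) since 7·9 = 63 ≡ 1, so λ ≡ 10.
  x = λ² - 29 - 5 = 100 - 34 ≡ 4; y = λ·(29 - 4) - 21 ≡ 12. → (4, 12)
3B = (4, 12).
Finally 3A + 3B:
(29, 10) + (4, 12). λ = (12 - 10)/(4 - 29) ≡ 2/6 mod 31. 6⁻¹ ≡ 26 (mod 31), so λ ≡ 21.
  x = λ² - 29 - 4 = 441 - 33 ≡ 5; y = λ·(29 - 5) - 10 ≡ 29. → (5, 29)

(5, 29)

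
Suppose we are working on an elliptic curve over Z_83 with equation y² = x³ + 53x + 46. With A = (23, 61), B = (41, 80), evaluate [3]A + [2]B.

First 3A:
Repeated addition: build up to 3A.
2A: tangent at (23, 61): λ = (3·23² + 53)/(2·61) ≡ 63/39. 39⁻¹ ≡ 66 (mod 83) since 39·66 = 2574 ≡ 1, so λ ≡ 63·66 ≡ 8.
  x = λ² - 23 - 23 = 64 - 46 ≡ 18; y = λ·(23 - 18) - 61 ≡ 62. → (18, 62)
3A: (18, 62) + (23, 61). λ = (61 - 62)/(23 - 18) ≡ 82/5 mod 83. 5⁻¹ ≡ 50 (mod 83), so λ ≡ 33.
  x = λ² - 18 - 23 = 1089 - 41 ≡ 52; y = λ·(18 - 52) - 62 ≡ 61. → (52, 61)
3A = (52, 61).
Next 2B:
Repeated addition: build up to 2B.
2B: tangent at (41, 80): λ = (3·41² + 53)/(2·80) ≡ 33/77. 77⁻¹ ≡ 69 (mod 83), so λ ≡ 33·69 ≡ 36.
  x = λ² - 41 - 41 = 1296 - 82 ≡ 52; y = λ·(41 - 52) - 80 ≡ 22. → (52, 22)
2B = (52, 22).
Finally 3A + 2B:
(52, 61) + (52, 22): same x and y₁ ≡ -y₂, so the sum is ∞.

O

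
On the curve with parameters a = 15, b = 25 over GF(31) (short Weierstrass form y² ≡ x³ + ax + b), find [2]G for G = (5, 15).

(30, 3)

tangent at (5, 15): λ = (3·5² + 15)/(2·15) ≡ 28/30. 30⁻¹ ≡ 30 (mod 31) since 30·30 = 900 ≡ 1, so λ ≡ 28·30 ≡ 3.
  x = λ² - 5 - 5 = 9 - 10 ≡ 30; y = λ·(5 - 30) - 15 ≡ 3. → (30, 3)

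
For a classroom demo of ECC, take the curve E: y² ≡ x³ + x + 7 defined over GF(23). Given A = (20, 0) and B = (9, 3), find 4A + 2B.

(13, 3)

First 4A:
Repeated addition: build up to 4A.
2A: (20, 0) + (20, 0): same x and y₁ ≡ -y₂, so the sum is 𝒪.
3A: 𝒪 + (20, 0) = (20, 0) (identity).
4A: (20, 0) + (20, 0): same x and y₁ ≡ -y₂, so the sum is 𝒪.
4A = 𝒪.
Next 2B:
Repeated addition: build up to 2B.
2B: tangent at (9, 3): λ = (3·9² + 1)/(2·3) ≡ 14/6. 6⁻¹ ≡ 4 (mod 23) since 6·4 = 24 ≡ 1, so λ ≡ 14·4 ≡ 10.
  x = λ² - 9 - 9 = 100 - 18 ≡ 13; y = λ·(9 - 13) - 3 ≡ 3. → (13, 3)
2B = (13, 3).
Finally 4A + 2B:
𝒪 + (13, 3) = (13, 3) (identity).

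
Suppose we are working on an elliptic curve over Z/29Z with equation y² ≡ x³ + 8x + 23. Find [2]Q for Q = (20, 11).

tangent at (20, 11): λ = (3·20² + 8)/(2·11) ≡ 19/22. 22⁻¹ ≡ 4 (mod 29), so λ ≡ 19·4 ≡ 18.
  x = λ² - 20 - 20 = 324 - 40 ≡ 23; y = λ·(20 - 23) - 11 ≡ 22. → (23, 22)

(23, 22)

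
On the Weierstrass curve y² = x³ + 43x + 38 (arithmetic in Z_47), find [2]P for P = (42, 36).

tangent at (42, 36): λ = (3·42² + 43)/(2·36) ≡ 24/25. 25⁻¹ ≡ 32 (mod 47), so λ ≡ 24·32 ≡ 16.
  x = λ² - 42 - 42 = 256 - 84 ≡ 31; y = λ·(42 - 31) - 36 ≡ 46. → (31, 46)

(31, 46)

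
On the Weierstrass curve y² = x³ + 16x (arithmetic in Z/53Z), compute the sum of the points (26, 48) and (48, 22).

(26, 48) + (48, 22). λ = (22 - 48)/(48 - 26) ≡ 27/22 mod 53. 22⁻¹ ≡ 41 (mod 53), so λ ≡ 47.
  x = λ² - 26 - 48 = 2209 - 74 ≡ 15; y = λ·(26 - 15) - 48 ≡ 45. → (15, 45)

(15, 45)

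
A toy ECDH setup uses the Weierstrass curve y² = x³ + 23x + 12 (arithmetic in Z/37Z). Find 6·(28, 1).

Write Q = (28, 1).
Repeated addition: build up to 6Q.
2Q: tangent at (28, 1): λ = (3·28² + 23)/(2·1) ≡ 7/2. 2⁻¹ ≡ 19 (mod 37), so λ ≡ 7·19 ≡ 22.
  x = λ² - 28 - 28 = 484 - 56 ≡ 21; y = λ·(28 - 21) - 1 ≡ 5. → (21, 5)
3Q: (21, 5) + (28, 1). λ = (1 - 5)/(28 - 21) ≡ 33/7 mod 37. 7⁻¹ ≡ 16 (mod 37), so λ ≡ 10.
  x = λ² - 21 - 28 = 100 - 49 ≡ 14; y = λ·(21 - 14) - 5 ≡ 28. → (14, 28)
4Q: (14, 28) + (28, 1). λ = (1 - 28)/(28 - 14) ≡ 10/14 mod 37. 14⁻¹ ≡ 8 (mod 37) since 14·8 = 112 ≡ 1, so λ ≡ 6.
  x = λ² - 14 - 28 = 36 - 42 ≡ 31; y = λ·(14 - 31) - 28 ≡ 18. → (31, 18)
5Q: (31, 18) + (28, 1). λ = (1 - 18)/(28 - 31) ≡ 20/34 mod 37. 34⁻¹ ≡ 12 (mod 37) since 34·12 = 408 ≡ 1, so λ ≡ 18.
  x = λ² - 31 - 28 = 324 - 59 ≡ 6; y = λ·(31 - 6) - 18 ≡ 25. → (6, 25)
6Q: (6, 25) + (28, 1). λ = (1 - 25)/(28 - 6) ≡ 13/22 mod 37. 22⁻¹ ≡ 32 (mod 37) since 22·32 = 704 ≡ 1, so λ ≡ 9.
  x = λ² - 6 - 28 = 81 - 34 ≡ 10; y = λ·(6 - 10) - 25 ≡ 13. → (10, 13)

(10, 13)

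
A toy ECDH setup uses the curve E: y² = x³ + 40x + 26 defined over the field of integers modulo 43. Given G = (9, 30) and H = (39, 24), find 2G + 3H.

First 2G:
Repeated addition: build up to 2G.
2G: tangent at (9, 30): λ = (3·9² + 40)/(2·30) ≡ 25/17. 17⁻¹ ≡ 38 (mod 43) since 17·38 = 646 ≡ 1, so λ ≡ 25·38 ≡ 4.
  x = λ² - 9 - 9 = 16 - 18 ≡ 41; y = λ·(9 - 41) - 30 ≡ 14. → (41, 14)
2G = (41, 14).
Next 3H:
Repeated addition: build up to 3H.
2H: tangent at (39, 24): λ = (3·39² + 40)/(2·24) ≡ 2/5. 5⁻¹ ≡ 26 (mod 43), so λ ≡ 2·26 ≡ 9.
  x = λ² - 39 - 39 = 81 - 78 ≡ 3; y = λ·(39 - 3) - 24 ≡ 42. → (3, 42)
3H: (3, 42) + (39, 24). λ = (24 - 42)/(39 - 3) ≡ 25/36 mod 43. 36⁻¹ ≡ 6 (mod 43) since 36·6 = 216 ≡ 1, so λ ≡ 21.
  x = λ² - 3 - 39 = 441 - 42 ≡ 12; y = λ·(3 - 12) - 42 ≡ 27. → (12, 27)
3H = (12, 27).
Finally 2G + 3H:
(41, 14) + (12, 27). λ = (27 - 14)/(12 - 41) ≡ 13/14 mod 43. 14⁻¹ ≡ 40 (mod 43), so λ ≡ 4.
  x = λ² - 41 - 12 = 16 - 53 ≡ 6; y = λ·(41 - 6) - 14 ≡ 40. → (6, 40)

(6, 40)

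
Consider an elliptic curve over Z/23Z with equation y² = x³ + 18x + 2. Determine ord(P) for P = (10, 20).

7

2P: tangent at (10, 20): λ = (3·10² + 18)/(2·20) ≡ 19/17. 17⁻¹ ≡ 19 (mod 23) since 17·19 = 323 ≡ 1, so λ ≡ 19·19 ≡ 16.
  x = λ² - 10 - 10 = 256 - 20 ≡ 6; y = λ·(10 - 6) - 20 ≡ 21. → (6, 21)
3P: (6, 21) + (10, 20). λ = (20 - 21)/(10 - 6) ≡ 22/4 mod 23. 4⁻¹ ≡ 6 (mod 23), so λ ≡ 17.
  x = λ² - 6 - 10 = 289 - 16 ≡ 20; y = λ·(6 - 20) - 21 ≡ 17. → (20, 17)
4P: (20, 17) + (10, 20). λ = (20 - 17)/(10 - 20) ≡ 3/13 mod 23. 13⁻¹ ≡ 16 (mod 23), so λ ≡ 2.
  x = λ² - 20 - 10 = 4 - 30 ≡ 20; y = λ·(20 - 20) - 17 ≡ 6. → (20, 6)
5P: (20, 6) + (10, 20). λ = (20 - 6)/(10 - 20) ≡ 14/13 mod 23. 13⁻¹ ≡ 16 (mod 23) since 13·16 = 208 ≡ 1, so λ ≡ 17.
  x = λ² - 20 - 10 = 289 - 30 ≡ 6; y = λ·(20 - 6) - 6 ≡ 2. → (6, 2)
6P: (6, 2) + (10, 20). λ = (20 - 2)/(10 - 6) ≡ 18/4 mod 23. 4⁻¹ ≡ 6 (mod 23) since 4·6 = 24 ≡ 1, so λ ≡ 16.
  x = λ² - 6 - 10 = 256 - 16 ≡ 10; y = λ·(6 - 10) - 2 ≡ 3. → (10, 3)
7P: (10, 3) + (10, 20): same x and y₁ ≡ -y₂, so the sum is the point at infinity.
7P = the point at infinity, so the order is 7.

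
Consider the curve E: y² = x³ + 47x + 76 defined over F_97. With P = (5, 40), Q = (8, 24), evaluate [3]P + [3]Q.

First 3P:
Repeated addition: build up to 3P.
2P: tangent at (5, 40): λ = (3·5² + 47)/(2·40) ≡ 25/80. 80⁻¹ ≡ 57 (mod 97) since 80·57 = 4560 ≡ 1, so λ ≡ 25·57 ≡ 67.
  x = λ² - 5 - 5 = 4489 - 10 ≡ 17; y = λ·(5 - 17) - 40 ≡ 29. → (17, 29)
3P: (17, 29) + (5, 40). λ = (40 - 29)/(5 - 17) ≡ 11/85 mod 97. 85⁻¹ ≡ 8 (mod 97) since 85·8 = 680 ≡ 1, so λ ≡ 88.
  x = λ² - 17 - 5 = 7744 - 22 ≡ 59; y = λ·(17 - 59) - 29 ≡ 58. → (59, 58)
3P = (59, 58).
Next 3Q:
Repeated addition: build up to 3Q.
2Q: tangent at (8, 24): λ = (3·8² + 47)/(2·24) ≡ 45/48. 48⁻¹ ≡ 95 (mod 97), so λ ≡ 45·95 ≡ 7.
  x = λ² - 8 - 8 = 49 - 16 ≡ 33; y = λ·(8 - 33) - 24 ≡ 92. → (33, 92)
3Q: (33, 92) + (8, 24). λ = (24 - 92)/(8 - 33) ≡ 29/72 mod 97. 72⁻¹ ≡ 31 (mod 97) since 72·31 = 2232 ≡ 1, so λ ≡ 26.
  x = λ² - 33 - 8 = 676 - 41 ≡ 53; y = λ·(33 - 53) - 92 ≡ 67. → (53, 67)
3Q = (53, 67).
Finally 3P + 3Q:
(59, 58) + (53, 67). λ = (67 - 58)/(53 - 59) ≡ 9/91 mod 97. 91⁻¹ ≡ 16 (mod 97), so λ ≡ 47.
  x = λ² - 59 - 53 = 2209 - 112 ≡ 60; y = λ·(59 - 60) - 58 ≡ 89. → (60, 89)

(60, 89)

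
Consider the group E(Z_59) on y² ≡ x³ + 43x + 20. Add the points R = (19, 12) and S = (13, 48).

(19, 12) + (13, 48). λ = (48 - 12)/(13 - 19) ≡ 36/53 mod 59. 53⁻¹ ≡ 49 (mod 59), so λ ≡ 53.
  x = λ² - 19 - 13 = 2809 - 32 ≡ 4; y = λ·(19 - 4) - 12 ≡ 16. → (4, 16)

(4, 16)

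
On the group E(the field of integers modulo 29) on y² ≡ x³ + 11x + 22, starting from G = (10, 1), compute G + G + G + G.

Repeated addition: build up to 4G.
2G: tangent at (10, 1): λ = (3·10² + 11)/(2·1) ≡ 21/2. 2⁻¹ ≡ 15 (mod 29) since 2·15 = 30 ≡ 1, so λ ≡ 21·15 ≡ 25.
  x = λ² - 10 - 10 = 625 - 20 ≡ 25; y = λ·(10 - 25) - 1 ≡ 1. → (25, 1)
3G: (25, 1) + (10, 1). λ = (1 - 1)/(10 - 25) ≡ 0/14 mod 29. 14⁻¹ ≡ 27 (mod 29) since 14·27 = 378 ≡ 1, so λ ≡ 0.
  x = λ² - 25 - 10 = 0 - 35 ≡ 23; y = λ·(25 - 23) - 1 ≡ 28. → (23, 28)
4G: (23, 28) + (10, 1). λ = (1 - 28)/(10 - 23) ≡ 2/16 mod 29. 16⁻¹ ≡ 20 (mod 29) since 16·20 = 320 ≡ 1, so λ ≡ 11.
  x = λ² - 23 - 10 = 121 - 33 ≡ 1; y = λ·(23 - 1) - 28 ≡ 11. → (1, 11)

(1, 11)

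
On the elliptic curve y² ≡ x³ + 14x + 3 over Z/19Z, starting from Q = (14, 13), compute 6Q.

(17, 9)

Double-and-add on 6 = (110)₂. Start with Q = (14, 13) for the leading 1-bit.
double: tangent at (14, 13): λ = (3·14² + 14)/(2·13) ≡ 13/7. 7⁻¹ ≡ 11 (mod 19), so λ ≡ 13·11 ≡ 10.
  x = λ² - 14 - 14 = 100 - 28 ≡ 15; y = λ·(14 - 15) - 13 ≡ 15. → (15, 15)
add Q: (15, 15) + (14, 13). λ = (13 - 15)/(14 - 15) ≡ 17/18 mod 19. 18⁻¹ ≡ 18 (mod 19), so λ ≡ 2.
  x = λ² - 15 - 14 = 4 - 29 ≡ 13; y = λ·(15 - 13) - 15 ≡ 8. → (13, 8)
double: tangent at (13, 8): λ = (3·13² + 14)/(2·8) ≡ 8/16. 16⁻¹ ≡ 6 (mod 19), so λ ≡ 8·6 ≡ 10.
  x = λ² - 13 - 13 = 100 - 26 ≡ 17; y = λ·(13 - 17) - 8 ≡ 9. → (17, 9)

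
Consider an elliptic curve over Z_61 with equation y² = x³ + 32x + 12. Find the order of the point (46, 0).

2P: (46, 0) + (46, 0): same x and y₁ ≡ -y₂, so the sum is the point at infinity.
2P = the point at infinity, so the order is 2.

2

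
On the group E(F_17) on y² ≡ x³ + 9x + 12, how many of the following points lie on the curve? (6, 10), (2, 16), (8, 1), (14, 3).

(6, 10): 10² ≡ 15, rhs ≡ 10 → off.
(2, 16): 16² ≡ 1, rhs ≡ 4 → off.
(8, 1): 1² ≡ 1, rhs ≡ 1 → on.
(14, 3): 3² ≡ 9, rhs ≡ 9 → on.

2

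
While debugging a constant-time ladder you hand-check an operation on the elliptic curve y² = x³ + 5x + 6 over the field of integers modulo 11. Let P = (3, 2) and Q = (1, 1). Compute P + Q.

(3, 2) + (1, 1). λ = (1 - 2)/(1 - 3) ≡ 10/9 mod 11. 9⁻¹ ≡ 5 (mod 11) since 9·5 = 45 ≡ 1, so λ ≡ 6.
  x = λ² - 3 - 1 = 36 - 4 ≡ 10; y = λ·(3 - 10) - 2 ≡ 0. → (10, 0)

(10, 0)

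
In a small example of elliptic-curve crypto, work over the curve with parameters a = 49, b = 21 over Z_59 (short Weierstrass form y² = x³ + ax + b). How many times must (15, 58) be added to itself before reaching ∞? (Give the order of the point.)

2P: tangent at (15, 58): λ = (3·15² + 49)/(2·58) ≡ 16/57. 57⁻¹ ≡ 29 (mod 59) since 57·29 = 1653 ≡ 1, so λ ≡ 16·29 ≡ 51.
  x = λ² - 15 - 15 = 2601 - 30 ≡ 34; y = λ·(15 - 34) - 58 ≡ 35. → (34, 35)
3P: (34, 35) + (15, 58). λ = (58 - 35)/(15 - 34) ≡ 23/40 mod 59. 40⁻¹ ≡ 31 (mod 59), so λ ≡ 5.
  x = λ² - 34 - 15 = 25 - 49 ≡ 35; y = λ·(34 - 35) - 35 ≡ 19. → (35, 19)
4P: (35, 19) + (15, 58). λ = (58 - 19)/(15 - 35) ≡ 39/39 mod 59. 39⁻¹ ≡ 56 (mod 59), so λ ≡ 1.
  x = λ² - 35 - 15 = 1 - 50 ≡ 10; y = λ·(35 - 10) - 19 ≡ 6. → (10, 6)
5P: (10, 6) + (15, 58). λ = (58 - 6)/(15 - 10) ≡ 52/5 mod 59. 5⁻¹ ≡ 12 (mod 59) since 5·12 = 60 ≡ 1, so λ ≡ 34.
  x = λ² - 10 - 15 = 1156 - 25 ≡ 10; y = λ·(10 - 10) - 6 ≡ 53. → (10, 53)
6P: (10, 53) + (15, 58). λ = (58 - 53)/(15 - 10) ≡ 5/5 mod 59. 5⁻¹ ≡ 12 (mod 59), so λ ≡ 1.
  x = λ² - 10 - 15 = 1 - 25 ≡ 35; y = λ·(10 - 35) - 53 ≡ 40. → (35, 40)
7P: (35, 40) + (15, 58). λ = (58 - 40)/(15 - 35) ≡ 18/39 mod 59. 39⁻¹ ≡ 56 (mod 59) since 39·56 = 2184 ≡ 1, so λ ≡ 5.
  x = λ² - 35 - 15 = 25 - 50 ≡ 34; y = λ·(35 - 34) - 40 ≡ 24. → (34, 24)
8P: (34, 24) + (15, 58). λ = (58 - 24)/(15 - 34) ≡ 34/40 mod 59. 40⁻¹ ≡ 31 (mod 59), so λ ≡ 51.
  x = λ² - 34 - 15 = 2601 - 49 ≡ 15; y = λ·(34 - 15) - 24 ≡ 1. → (15, 1)
9P: (15, 1) + (15, 58): same x and y₁ ≡ -y₂, so the sum is ∞.
9P = ∞, so the order is 9.

9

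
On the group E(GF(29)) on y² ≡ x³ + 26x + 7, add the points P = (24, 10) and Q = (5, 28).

(24, 10) + (5, 28). λ = (28 - 10)/(5 - 24) ≡ 18/10 mod 29. 10⁻¹ ≡ 3 (mod 29), so λ ≡ 25.
  x = λ² - 24 - 5 = 625 - 29 ≡ 16; y = λ·(24 - 16) - 10 ≡ 16. → (16, 16)

(16, 16)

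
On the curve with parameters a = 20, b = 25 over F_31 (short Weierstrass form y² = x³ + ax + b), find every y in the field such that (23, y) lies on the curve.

x³ + 20x + 25 = 12652 ≡ 4 (mod 31).
Square roots of 4 mod 31: 2 and 29 (since 2² = 4 ≡ 4).

2, 29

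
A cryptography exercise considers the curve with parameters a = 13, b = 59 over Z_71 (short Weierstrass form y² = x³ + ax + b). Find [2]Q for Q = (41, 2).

(43, 26)

tangent at (41, 2): λ = (3·41² + 13)/(2·2) ≡ 15/4. 4⁻¹ ≡ 18 (mod 71), so λ ≡ 15·18 ≡ 57.
  x = λ² - 41 - 41 = 3249 - 82 ≡ 43; y = λ·(41 - 43) - 2 ≡ 26. → (43, 26)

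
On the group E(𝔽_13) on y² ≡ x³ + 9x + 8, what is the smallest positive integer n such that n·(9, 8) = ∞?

2P: tangent at (9, 8): λ = (3·9² + 9)/(2·8) ≡ 5/3. 3⁻¹ ≡ 9 (mod 13), so λ ≡ 5·9 ≡ 6.
  x = λ² - 9 - 9 = 36 - 18 ≡ 5; y = λ·(9 - 5) - 8 ≡ 3. → (5, 3)
3P: (5, 3) + (9, 8). λ = (8 - 3)/(9 - 5) ≡ 5/4 mod 13. 4⁻¹ ≡ 10 (mod 13) since 4·10 = 40 ≡ 1, so λ ≡ 11.
  x = λ² - 5 - 9 = 121 - 14 ≡ 3; y = λ·(5 - 3) - 3 ≡ 6. → (3, 6)
4P: (3, 6) + (9, 8). λ = (8 - 6)/(9 - 3) ≡ 2/6 mod 13. 6⁻¹ ≡ 11 (mod 13) since 6·11 = 66 ≡ 1, so λ ≡ 9.
  x = λ² - 3 - 9 = 81 - 12 ≡ 4; y = λ·(3 - 4) - 6 ≡ 11. → (4, 11)
5P: (4, 11) + (9, 8). λ = (8 - 11)/(9 - 4) ≡ 10/5 mod 13. 5⁻¹ ≡ 8 (mod 13), so λ ≡ 2.
  x = λ² - 4 - 9 = 4 - 13 ≡ 4; y = λ·(4 - 4) - 11 ≡ 2. → (4, 2)
6P: (4, 2) + (9, 8). λ = (8 - 2)/(9 - 4) ≡ 6/5 mod 13. 5⁻¹ ≡ 8 (mod 13) since 5·8 = 40 ≡ 1, so λ ≡ 9.
  x = λ² - 4 - 9 = 81 - 13 ≡ 3; y = λ·(4 - 3) - 2 ≡ 7. → (3, 7)
7P: (3, 7) + (9, 8). λ = (8 - 7)/(9 - 3) ≡ 1/6 mod 13. 6⁻¹ ≡ 11 (mod 13) since 6·11 = 66 ≡ 1, so λ ≡ 11.
  x = λ² - 3 - 9 = 121 - 12 ≡ 5; y = λ·(3 - 5) - 7 ≡ 10. → (5, 10)
8P: (5, 10) + (9, 8). λ = (8 - 10)/(9 - 5) ≡ 11/4 mod 13. 4⁻¹ ≡ 10 (mod 13), so λ ≡ 6.
  x = λ² - 5 - 9 = 36 - 14 ≡ 9; y = λ·(5 - 9) - 10 ≡ 5. → (9, 5)
9P: (9, 5) + (9, 8): same x and y₁ ≡ -y₂, so the sum is ∞.
9P = ∞, so the order is 9.

9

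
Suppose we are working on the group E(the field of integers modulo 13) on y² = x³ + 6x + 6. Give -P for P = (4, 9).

-(4, 9) = (4, -9 mod 13) = (4, 4).

(4, 4)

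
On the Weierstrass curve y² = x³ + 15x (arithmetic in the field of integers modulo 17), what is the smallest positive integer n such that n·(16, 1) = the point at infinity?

2P: tangent at (16, 1): λ = (3·16² + 15)/(2·1) ≡ 1/2. 2⁻¹ ≡ 9 (mod 17), so λ ≡ 1·9 ≡ 9.
  x = λ² - 16 - 16 = 81 - 32 ≡ 15; y = λ·(16 - 15) - 1 ≡ 8. → (15, 8)
3P: (15, 8) + (16, 1). λ = (1 - 8)/(16 - 15) ≡ 10/1 mod 17. 1⁻¹ ≡ 1 (mod 17), so λ ≡ 10.
  x = λ² - 15 - 16 = 100 - 31 ≡ 1; y = λ·(15 - 1) - 8 ≡ 13. → (1, 13)
4P: (1, 13) + (16, 1). λ = (1 - 13)/(16 - 1) ≡ 5/15 mod 17. 15⁻¹ ≡ 8 (mod 17), so λ ≡ 6.
  x = λ² - 1 - 16 = 36 - 17 ≡ 2; y = λ·(1 - 2) - 13 ≡ 15. → (2, 15)
5P: (2, 15) + (16, 1). λ = (1 - 15)/(16 - 2) ≡ 3/14 mod 17. 14⁻¹ ≡ 11 (mod 17) since 14·11 = 154 ≡ 1, so λ ≡ 16.
  x = λ² - 2 - 16 = 256 - 18 ≡ 0; y = λ·(2 - 0) - 15 ≡ 0. → (0, 0)
6P: (0, 0) + (16, 1). λ = (1 - 0)/(16 - 0) ≡ 1/16 mod 17. 16⁻¹ ≡ 16 (mod 17) since 16·16 = 256 ≡ 1, so λ ≡ 16.
  x = λ² - 0 - 16 = 256 - 16 ≡ 2; y = λ·(0 - 2) - 0 ≡ 2. → (2, 2)
7P: (2, 2) + (16, 1). λ = (1 - 2)/(16 - 2) ≡ 16/14 mod 17. 14⁻¹ ≡ 11 (mod 17), so λ ≡ 6.
  x = λ² - 2 - 16 = 36 - 18 ≡ 1; y = λ·(2 - 1) - 2 ≡ 4. → (1, 4)
8P: (1, 4) + (16, 1). λ = (1 - 4)/(16 - 1) ≡ 14/15 mod 17. 15⁻¹ ≡ 8 (mod 17) since 15·8 = 120 ≡ 1, so λ ≡ 10.
  x = λ² - 1 - 16 = 100 - 17 ≡ 15; y = λ·(1 - 15) - 4 ≡ 9. → (15, 9)
9P: (15, 9) + (16, 1). λ = (1 - 9)/(16 - 15) ≡ 9/1 mod 17. 1⁻¹ ≡ 1 (mod 17), so λ ≡ 9.
  x = λ² - 15 - 16 = 81 - 31 ≡ 16; y = λ·(15 - 16) - 9 ≡ 16. → (16, 16)
10P: (16, 16) + (16, 1): same x and y₁ ≡ -y₂, so the sum is the point at infinity.
10P = the point at infinity, so the order is 10.

10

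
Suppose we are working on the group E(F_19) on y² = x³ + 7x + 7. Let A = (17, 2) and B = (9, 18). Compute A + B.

(16, 15)

(17, 2) + (9, 18). λ = (18 - 2)/(9 - 17) ≡ 16/11 mod 19. 11⁻¹ ≡ 7 (mod 19) since 11·7 = 77 ≡ 1, so λ ≡ 17.
  x = λ² - 17 - 9 = 289 - 26 ≡ 16; y = λ·(17 - 16) - 2 ≡ 15. → (16, 15)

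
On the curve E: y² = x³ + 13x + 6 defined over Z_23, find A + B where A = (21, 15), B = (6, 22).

(0, 12)

(21, 15) + (6, 22). λ = (22 - 15)/(6 - 21) ≡ 7/8 mod 23. 8⁻¹ ≡ 3 (mod 23) since 8·3 = 24 ≡ 1, so λ ≡ 21.
  x = λ² - 21 - 6 = 441 - 27 ≡ 0; y = λ·(21 - 0) - 15 ≡ 12. → (0, 12)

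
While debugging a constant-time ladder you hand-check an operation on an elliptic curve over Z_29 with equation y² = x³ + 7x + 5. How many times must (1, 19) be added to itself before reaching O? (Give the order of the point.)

11

2P: tangent at (1, 19): λ = (3·1² + 7)/(2·19) ≡ 10/9. 9⁻¹ ≡ 13 (mod 29), so λ ≡ 10·13 ≡ 14.
  x = λ² - 1 - 1 = 196 - 2 ≡ 20; y = λ·(1 - 20) - 19 ≡ 5. → (20, 5)
3P: (20, 5) + (1, 19). λ = (19 - 5)/(1 - 20) ≡ 14/10 mod 29. 10⁻¹ ≡ 3 (mod 29) since 10·3 = 30 ≡ 1, so λ ≡ 13.
  x = λ² - 20 - 1 = 169 - 21 ≡ 3; y = λ·(20 - 3) - 5 ≡ 13. → (3, 13)
4P: (3, 13) + (1, 19). λ = (19 - 13)/(1 - 3) ≡ 6/27 mod 29. 27⁻¹ ≡ 14 (mod 29) since 27·14 = 378 ≡ 1, so λ ≡ 26.
  x = λ² - 3 - 1 = 676 - 4 ≡ 5; y = λ·(3 - 5) - 13 ≡ 22. → (5, 22)
5P: (5, 22) + (1, 19). λ = (19 - 22)/(1 - 5) ≡ 26/25 mod 29. 25⁻¹ ≡ 7 (mod 29) since 25·7 = 175 ≡ 1, so λ ≡ 8.
  x = λ² - 5 - 1 = 64 - 6 ≡ 0; y = λ·(5 - 0) - 22 ≡ 18. → (0, 18)
6P: (0, 18) + (1, 19). λ = (19 - 18)/(1 - 0) ≡ 1/1 mod 29. 1⁻¹ ≡ 1 (mod 29) since 1·1 = 1 ≡ 1, so λ ≡ 1.
  x = λ² - 0 - 1 = 1 - 1 ≡ 0; y = λ·(0 - 0) - 18 ≡ 11. → (0, 11)
7P: (0, 11) + (1, 19). λ = (19 - 11)/(1 - 0) ≡ 8/1 mod 29. 1⁻¹ ≡ 1 (mod 29), so λ ≡ 8.
  x = λ² - 0 - 1 = 64 - 1 ≡ 5; y = λ·(0 - 5) - 11 ≡ 7. → (5, 7)
8P: (5, 7) + (1, 19). λ = (19 - 7)/(1 - 5) ≡ 12/25 mod 29. 25⁻¹ ≡ 7 (mod 29), so λ ≡ 26.
  x = λ² - 5 - 1 = 676 - 6 ≡ 3; y = λ·(5 - 3) - 7 ≡ 16. → (3, 16)
9P: (3, 16) + (1, 19). λ = (19 - 16)/(1 - 3) ≡ 3/27 mod 29. 27⁻¹ ≡ 14 (mod 29), so λ ≡ 13.
  x = λ² - 3 - 1 = 169 - 4 ≡ 20; y = λ·(3 - 20) - 16 ≡ 24. → (20, 24)
10P: (20, 24) + (1, 19). λ = (19 - 24)/(1 - 20) ≡ 24/10 mod 29. 10⁻¹ ≡ 3 (mod 29), so λ ≡ 14.
  x = λ² - 20 - 1 = 196 - 21 ≡ 1; y = λ·(20 - 1) - 24 ≡ 10. → (1, 10)
11P: (1, 10) + (1, 19): same x and y₁ ≡ -y₂, so the sum is O.
11P = O, so the order is 11.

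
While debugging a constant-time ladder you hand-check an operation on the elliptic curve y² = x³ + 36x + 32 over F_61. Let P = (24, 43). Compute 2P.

(35, 8)

tangent at (24, 43): λ = (3·24² + 36)/(2·43) ≡ 56/25. 25⁻¹ ≡ 22 (mod 61) since 25·22 = 550 ≡ 1, so λ ≡ 56·22 ≡ 12.
  x = λ² - 24 - 24 = 144 - 48 ≡ 35; y = λ·(24 - 35) - 43 ≡ 8. → (35, 8)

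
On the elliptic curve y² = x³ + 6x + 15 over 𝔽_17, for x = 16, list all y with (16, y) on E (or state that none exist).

x³ + 6x + 15 = 4207 ≡ 8 (mod 17).
Square roots of 8 mod 17: 5 and 12 (since 5² = 25 ≡ 8).

5, 12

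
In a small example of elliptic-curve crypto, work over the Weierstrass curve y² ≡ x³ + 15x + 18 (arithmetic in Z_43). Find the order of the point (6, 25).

7

2P: tangent at (6, 25): λ = (3·6² + 15)/(2·25) ≡ 37/7. 7⁻¹ ≡ 37 (mod 43) since 7·37 = 259 ≡ 1, so λ ≡ 37·37 ≡ 36.
  x = λ² - 6 - 6 = 1296 - 12 ≡ 37; y = λ·(6 - 37) - 25 ≡ 20. → (37, 20)
3P: (37, 20) + (6, 25). λ = (25 - 20)/(6 - 37) ≡ 5/12 mod 43. 12⁻¹ ≡ 18 (mod 43), so λ ≡ 4.
  x = λ² - 37 - 6 = 16 - 43 ≡ 16; y = λ·(37 - 16) - 20 ≡ 21. → (16, 21)
4P: (16, 21) + (6, 25). λ = (25 - 21)/(6 - 16) ≡ 4/33 mod 43. 33⁻¹ ≡ 30 (mod 43), so λ ≡ 34.
  x = λ² - 16 - 6 = 1156 - 22 ≡ 16; y = λ·(16 - 16) - 21 ≡ 22. → (16, 22)
5P: (16, 22) + (6, 25). λ = (25 - 22)/(6 - 16) ≡ 3/33 mod 43. 33⁻¹ ≡ 30 (mod 43) since 33·30 = 990 ≡ 1, so λ ≡ 4.
  x = λ² - 16 - 6 = 16 - 22 ≡ 37; y = λ·(16 - 37) - 22 ≡ 23. → (37, 23)
6P: (37, 23) + (6, 25). λ = (25 - 23)/(6 - 37) ≡ 2/12 mod 43. 12⁻¹ ≡ 18 (mod 43), so λ ≡ 36.
  x = λ² - 37 - 6 = 1296 - 43 ≡ 6; y = λ·(37 - 6) - 23 ≡ 18. → (6, 18)
7P: (6, 18) + (6, 25): same x and y₁ ≡ -y₂, so the sum is the point at infinity.
7P = the point at infinity, so the order is 7.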